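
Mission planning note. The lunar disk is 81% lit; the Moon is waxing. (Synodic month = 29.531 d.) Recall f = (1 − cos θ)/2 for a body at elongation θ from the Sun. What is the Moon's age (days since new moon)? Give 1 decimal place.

From f = (1 − cos θ)/2: cos θ = 1 − 2×0.81 = -0.620; arccos → 128.3°.
The Moon is waxing (0°–180°), so θ = 128.3° directly.
At 360°/29.531 d per day, 128.3° corresponds to 10.53 days.

10.5 days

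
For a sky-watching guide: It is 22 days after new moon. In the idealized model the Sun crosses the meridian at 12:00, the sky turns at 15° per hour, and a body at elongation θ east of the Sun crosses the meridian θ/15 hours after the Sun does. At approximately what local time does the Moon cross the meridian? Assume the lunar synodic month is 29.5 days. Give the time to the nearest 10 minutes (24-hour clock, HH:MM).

05:50

Phase angle: θ = 360°·(22 d)/(29.5 d) = 268.5°.
Delay after the Sun = 268.5° / (15°/h) ≈ 17.90 h.
12:00 + 17.898 h ≈ 05:54 → 05:50 to the nearest ten minutes.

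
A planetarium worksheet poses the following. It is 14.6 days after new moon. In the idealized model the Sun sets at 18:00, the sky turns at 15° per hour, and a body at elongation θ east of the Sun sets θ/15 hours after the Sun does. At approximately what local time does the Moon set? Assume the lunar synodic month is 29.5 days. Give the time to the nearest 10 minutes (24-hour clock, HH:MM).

Phase angle: θ = 360°·(14.6 d)/(29.5 d) = 178.2°.
At 15° of sky rotation per hour, 178.2° corresponds to a 11.88 h lag.
18:00 + 11.878 h ≈ 05:53 → 05:50 to the nearest ten minutes.

05:50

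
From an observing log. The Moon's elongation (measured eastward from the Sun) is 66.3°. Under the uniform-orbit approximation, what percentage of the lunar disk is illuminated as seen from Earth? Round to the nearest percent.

30%

f = (1 − cos 66.3°)/2 = (1 − 0.402)/2 ≈ 0.299, i.e. 30%.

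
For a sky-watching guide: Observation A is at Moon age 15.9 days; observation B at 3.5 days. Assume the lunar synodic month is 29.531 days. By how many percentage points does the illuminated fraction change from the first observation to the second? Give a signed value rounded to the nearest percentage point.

θ₁ = 360° × 15.9/29.531 = 193.8°, f₁ = (1 − cos θ₁)/2 = 0.986.
θ₂ = 360° × 3.5/29.531 = 42.7°, f₂ = (1 − cos θ₂)/2 = 0.132.
Change = f₂ − f₁ = -0.853 → -85 percentage points.

-85 pp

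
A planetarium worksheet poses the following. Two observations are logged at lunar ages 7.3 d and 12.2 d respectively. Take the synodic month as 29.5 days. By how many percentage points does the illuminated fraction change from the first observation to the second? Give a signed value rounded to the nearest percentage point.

+44 percentage points

First observation: θ = 360°·7.3/29.5 = 89.1°, so f = 0.492.
Second observation: θ = 148.9°, f = 0.928.
Δf = 0.928 − 0.492 = +0.436, i.e. +44 pp.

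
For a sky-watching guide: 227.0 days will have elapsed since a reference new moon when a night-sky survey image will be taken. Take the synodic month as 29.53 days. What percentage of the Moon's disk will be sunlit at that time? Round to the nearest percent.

69%

227.0/29.53 = 7.687 lunations, so 7 complete cycles and 20.29 d into the next.
Elongation θ = 360° × 20.29/29.53 ≈ 247.4°.
Illuminated fraction = (1 − cos 247.4°)/2 = (1 − (-0.385))/2 ≈ 0.693, so 69%.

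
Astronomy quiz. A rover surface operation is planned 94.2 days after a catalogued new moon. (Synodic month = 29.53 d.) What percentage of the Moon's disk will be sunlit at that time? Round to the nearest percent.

94.2/29.53 = 3.190 lunations, so 3 complete cycles and 5.61 d into the next.
Elongation θ = 360° × 5.61/29.53 ≈ 68.4°.
With cos θ = 0.368, the lit fraction is (1 − 0.368)/2 ≈ 0.316, so 32%.

32%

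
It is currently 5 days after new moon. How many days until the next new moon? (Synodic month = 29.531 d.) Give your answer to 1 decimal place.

One full lunation from the last new moon is 29.531 d; remaining = 29.531 − 5 = 24.531 d.

24.5 days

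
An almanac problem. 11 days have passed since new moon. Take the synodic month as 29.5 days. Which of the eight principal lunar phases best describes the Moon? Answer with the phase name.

θ ≈ 360° × 11/29.5 = 134°, which falls in the waxing gibbous sector.

waxing gibbous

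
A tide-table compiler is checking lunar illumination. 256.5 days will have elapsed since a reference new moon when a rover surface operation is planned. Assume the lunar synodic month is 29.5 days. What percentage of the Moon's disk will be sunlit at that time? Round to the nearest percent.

67%

Reduce mod P: 256.5 − 8×29.5 = 20.50 d into the current lunation.
Phase angle: θ = 360°·(20.50 d)/(29.5 d) = 250.2°.
With cos θ = (-0.339), the lit fraction is (1 − (-0.339))/2 ≈ 0.670, so 67%.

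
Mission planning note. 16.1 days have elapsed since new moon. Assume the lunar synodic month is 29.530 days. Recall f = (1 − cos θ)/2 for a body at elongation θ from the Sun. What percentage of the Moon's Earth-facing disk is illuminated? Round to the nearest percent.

Phase angle: θ = 360°·(16.1 d)/(29.530 d) = 196.3°.
cos 196.3° = (-0.960), so f = (1 − (-0.960))/2 = 0.980, so 98%.

98%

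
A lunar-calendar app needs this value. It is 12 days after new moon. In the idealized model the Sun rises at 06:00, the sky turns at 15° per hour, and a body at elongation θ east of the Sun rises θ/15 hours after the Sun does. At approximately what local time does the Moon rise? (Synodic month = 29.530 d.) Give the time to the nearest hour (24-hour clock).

16:00

Elongation θ = 360° × 12/29.530 ≈ 146.3°.
The Moon trails the Sun by θ/15 = 146.3/15 ≈ 9.75 hours.
06:00 + 9.75 h ≈ 15:45 → 16:00 to the nearest hour.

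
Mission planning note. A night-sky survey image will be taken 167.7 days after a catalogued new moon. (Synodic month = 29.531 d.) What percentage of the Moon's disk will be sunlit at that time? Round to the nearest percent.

167.7/29.531 = 5.679 lunations, so 5 complete cycles and 20.04 d into the next.
Phase angle: θ = 360°·(20.04 d)/(29.531 d) = 244.4°.
cos 244.4° = (-0.433), so f = (1 − (-0.433))/2 = 0.716, so 72%.

72%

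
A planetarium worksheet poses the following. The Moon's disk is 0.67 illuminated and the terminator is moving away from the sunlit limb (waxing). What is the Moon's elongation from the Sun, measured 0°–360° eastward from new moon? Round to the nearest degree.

110°

cos θ = 1 − 2f = -0.340, giving a principal value of 109.9°.
Before full moon the principal value applies: θ = 109.9°.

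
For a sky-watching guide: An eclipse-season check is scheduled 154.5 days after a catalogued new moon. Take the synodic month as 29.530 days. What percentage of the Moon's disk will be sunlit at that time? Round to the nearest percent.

154.5 d spans 5 complete synodic months (5 × 29.530 = 147.65 d) plus 6.85 d.
The Moon has covered 6.85/29.530 of its cycle, so θ ≈ 360° × 6.85/29.530 = 83.5°.
Illuminated fraction = (1 − cos 83.5°)/2 = (1 − 0.113)/2 ≈ 0.443, so 44%.

44%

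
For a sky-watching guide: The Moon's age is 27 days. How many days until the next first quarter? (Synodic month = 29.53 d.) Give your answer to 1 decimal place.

9.9 days

First quarter is 0.25 of the way through the cycle: age 0.25 × 29.53 = 7.383 d.
Already past this cycle's first quarter; the next is at 7.383 + 29.53 = 36.913 d, so 36.913 − 27 = 9.913 days.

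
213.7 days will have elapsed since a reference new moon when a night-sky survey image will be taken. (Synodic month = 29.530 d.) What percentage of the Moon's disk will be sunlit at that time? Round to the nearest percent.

213.7/29.530 = 7.237 lunations, so 7 complete cycles and 6.99 d into the next.
The Moon has covered 6.99/29.530 of its cycle, so θ ≈ 360° × 6.99/29.530 = 85.2°.
Illuminated fraction = (1 − cos 85.2°)/2 = (1 − 0.083)/2 ≈ 0.458, so 46%.

46%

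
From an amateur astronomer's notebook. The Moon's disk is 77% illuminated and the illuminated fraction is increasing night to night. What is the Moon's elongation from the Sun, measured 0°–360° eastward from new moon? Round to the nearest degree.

From f = (1 − cos θ)/2: cos θ = 1 − 2×0.77 = -0.540; arccos → 122.7°.
Waxing ⇒ before full, so θ = 122.7°.

123°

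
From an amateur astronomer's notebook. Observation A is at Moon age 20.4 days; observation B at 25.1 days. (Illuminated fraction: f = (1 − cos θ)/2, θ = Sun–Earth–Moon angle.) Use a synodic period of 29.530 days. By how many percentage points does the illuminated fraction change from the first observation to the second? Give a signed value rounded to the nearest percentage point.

First observation: θ = 360°·20.4/29.530 = 248.7°, so f = 0.682.
Second observation: θ = 306.0°, f = 0.206.
Δf = 0.206 − 0.682 = -0.476, i.e. -48 pp.

-48 pp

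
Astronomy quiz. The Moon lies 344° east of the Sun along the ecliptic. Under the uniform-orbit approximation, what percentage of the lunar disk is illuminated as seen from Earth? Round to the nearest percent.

2%

f = (1 − cos 344°)/2 = (1 − 0.961)/2 ≈ 0.019, i.e. 2%.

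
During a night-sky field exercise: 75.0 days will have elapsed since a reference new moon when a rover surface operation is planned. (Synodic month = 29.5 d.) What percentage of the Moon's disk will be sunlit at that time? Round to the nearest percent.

98%

Reduce mod P: 75.0 − 2×29.5 = 16.00 d into the current lunation.
The Moon has covered 16.00/29.5 of its cycle, so θ ≈ 360° × 16.00/29.5 = 195.3°.
cos 195.3° = (-0.965), so f = (1 − (-0.965))/2 = 0.982, so 98%.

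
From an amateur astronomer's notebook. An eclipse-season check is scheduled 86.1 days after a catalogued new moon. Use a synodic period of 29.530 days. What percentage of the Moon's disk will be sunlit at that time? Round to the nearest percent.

Reduce mod P: 86.1 − 2×29.530 = 27.04 d into the current lunation.
Elongation θ = 360° × 27.04/29.530 ≈ 329.6°.
cos 329.6° = 0.863, so f = (1 − 0.863)/2 = 0.069, so 7%.

7%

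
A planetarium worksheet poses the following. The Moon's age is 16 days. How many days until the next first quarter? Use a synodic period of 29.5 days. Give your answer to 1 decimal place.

20.9 days

First quarter occurs at elongation 90°, i.e. at age 29.5 × 90/360 = 7.375 d.
Already past this cycle's first quarter; the next is at 7.375 + 29.5 = 36.875 d, so 36.875 − 16 = 20.875 days.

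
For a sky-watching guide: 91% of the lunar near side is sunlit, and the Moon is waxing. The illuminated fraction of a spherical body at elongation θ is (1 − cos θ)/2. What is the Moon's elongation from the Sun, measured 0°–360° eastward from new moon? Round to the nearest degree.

145°

From f = (1 − cos θ)/2: cos θ = 1 − 2×0.91 = -0.820; arccos → 145.1°.
Before full moon the principal value applies: θ = 145.1°.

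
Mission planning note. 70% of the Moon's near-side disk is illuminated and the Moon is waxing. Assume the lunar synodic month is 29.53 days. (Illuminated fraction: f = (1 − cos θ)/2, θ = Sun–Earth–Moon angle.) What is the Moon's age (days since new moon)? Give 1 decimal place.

cos θ = 1 − 2f = -0.400, giving a principal value of 113.6°.
Before full moon the principal value applies: θ = 113.6°.
Age = 29.53 × 113.6°/360° ≈ 9.32 days.

9.3 days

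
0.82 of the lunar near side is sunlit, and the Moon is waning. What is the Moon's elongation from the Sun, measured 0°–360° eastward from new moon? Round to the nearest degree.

From f = (1 − cos θ)/2: cos θ = 1 − 2×0.82 = -0.640; arccos → 129.8°.
Waning ⇒ past full, so θ = 360° − 129.8° = 230.2°.

230°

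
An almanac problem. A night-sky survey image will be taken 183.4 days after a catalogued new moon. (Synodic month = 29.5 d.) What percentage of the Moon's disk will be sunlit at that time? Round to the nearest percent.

40%

183.4/29.5 = 6.217 lunations, so 6 complete cycles and 6.40 d into the next.
Elongation θ = 360° × 6.40/29.5 ≈ 78.1°.
cos 78.1° = 0.206, so f = (1 − 0.206)/2 = 0.397, so 40%.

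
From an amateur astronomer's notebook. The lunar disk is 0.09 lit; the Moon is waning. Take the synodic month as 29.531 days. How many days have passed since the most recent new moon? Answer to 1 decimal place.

26.7 days

From f = (1 − cos θ)/2: cos θ = 1 − 2×0.09 = 0.820; arccos → 34.9°.
A waning Moon lies in 180°–360°, so θ = 360° − 34.9° = 325.1°.
That fraction of the synodic month is 325.1/360 × 29.531 d ≈ 26.67 d.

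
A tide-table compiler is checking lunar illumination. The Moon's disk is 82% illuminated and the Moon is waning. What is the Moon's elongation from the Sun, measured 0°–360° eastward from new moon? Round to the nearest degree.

230°

Invert f = (1 − cos θ)/2 to get cos θ = 1 − 2(0.82) = -0.640, hence θ₀ = arccos -0.640 = 129.8°.
A waning Moon lies in 180°–360°, so θ = 360° − 129.8° = 230.2°.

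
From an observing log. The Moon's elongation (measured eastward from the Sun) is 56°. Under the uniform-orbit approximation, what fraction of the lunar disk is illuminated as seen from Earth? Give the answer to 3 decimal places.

0.220

f = (1 − cos 56°)/2 = (1 − 0.559)/2 ≈ 0.220.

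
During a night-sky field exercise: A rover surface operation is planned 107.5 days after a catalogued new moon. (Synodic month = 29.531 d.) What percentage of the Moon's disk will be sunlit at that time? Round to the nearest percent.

107.5 d spans 3 complete synodic months (3 × 29.531 = 88.59 d) plus 18.91 d.
Phase angle: θ = 360°·(18.91 d)/(29.531 d) = 230.5°.
Illuminated fraction = (1 − cos 230.5°)/2 = (1 − (-0.636))/2 ≈ 0.818, so 82%.

82%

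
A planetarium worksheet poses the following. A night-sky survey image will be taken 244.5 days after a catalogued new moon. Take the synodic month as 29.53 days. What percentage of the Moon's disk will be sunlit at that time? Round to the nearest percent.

Reduce mod P: 244.5 − 8×29.53 = 8.26 d into the current lunation.
The Moon has covered 8.26/29.53 of its cycle, so θ ≈ 360° × 8.26/29.53 = 100.7°.
Illuminated fraction = (1 − cos 100.7°)/2 = (1 − (-0.186))/2 ≈ 0.593, so 59%.

59%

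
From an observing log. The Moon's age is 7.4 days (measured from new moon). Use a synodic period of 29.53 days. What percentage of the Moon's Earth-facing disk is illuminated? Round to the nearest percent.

50%

Phase angle: θ = 360°·(7.4 d)/(29.53 d) = 90.2°.
cos 90.2° = (-0.004), so f = (1 − (-0.004))/2 = 0.502, so 50%.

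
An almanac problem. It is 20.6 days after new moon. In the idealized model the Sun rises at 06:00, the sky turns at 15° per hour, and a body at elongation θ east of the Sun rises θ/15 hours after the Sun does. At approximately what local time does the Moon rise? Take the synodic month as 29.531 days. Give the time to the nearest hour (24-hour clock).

Elongation θ = 360° × 20.6/29.531 ≈ 251.1°.
Delay after the Sun = 251.1° / (15°/h) ≈ 16.74 h.
06:00 + 16.74 h ≈ 22:45 → 23:00 to the nearest hour.

23:00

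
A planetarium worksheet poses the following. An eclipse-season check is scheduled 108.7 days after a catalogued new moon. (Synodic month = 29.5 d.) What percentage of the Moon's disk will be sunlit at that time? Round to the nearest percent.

Reduce mod P: 108.7 − 3×29.5 = 20.20 d into the current lunation.
Elongation θ = 360° × 20.20/29.5 ≈ 246.5°.
With cos θ = (-0.399), the lit fraction is (1 − (-0.399))/2 ≈ 0.699, so 70%.

70%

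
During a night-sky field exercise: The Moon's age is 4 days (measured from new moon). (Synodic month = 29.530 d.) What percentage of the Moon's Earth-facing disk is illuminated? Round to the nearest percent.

17%

Elongation θ = 360° × 4/29.530 ≈ 48.8°.
cos 48.8° = 0.659, so f = (1 − 0.659)/2 = 0.170, so 17%.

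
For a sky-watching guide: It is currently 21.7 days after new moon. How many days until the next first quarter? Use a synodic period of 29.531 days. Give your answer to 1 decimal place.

First quarter is 0.25 of the way through the cycle: age 0.25 × 29.531 = 7.383 d.
This lunation's first quarter (7.383 d) has passed, so add one period: 36.914 − 21.7 = 15.214 days.

15.2 days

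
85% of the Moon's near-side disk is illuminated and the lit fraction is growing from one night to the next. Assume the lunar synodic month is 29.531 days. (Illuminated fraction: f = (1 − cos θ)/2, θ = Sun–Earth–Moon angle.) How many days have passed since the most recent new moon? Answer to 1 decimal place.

cos θ = 1 − 2f = -0.700, giving a principal value of 134.4°.
The Moon is waxing (0°–180°), so θ = 134.4° directly.
That fraction of the synodic month is 134.4/360 × 29.531 d ≈ 11.03 d.

11.0 days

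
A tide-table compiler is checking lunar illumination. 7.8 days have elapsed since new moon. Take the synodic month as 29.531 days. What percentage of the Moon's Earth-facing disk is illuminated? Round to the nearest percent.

54%

The Moon has covered 7.8/29.531 of its cycle, so θ ≈ 360° × 7.8/29.531 = 95.1°.
Illuminated fraction = (1 − cos 95.1°)/2 = (1 − (-0.089))/2 ≈ 0.544, so 54%.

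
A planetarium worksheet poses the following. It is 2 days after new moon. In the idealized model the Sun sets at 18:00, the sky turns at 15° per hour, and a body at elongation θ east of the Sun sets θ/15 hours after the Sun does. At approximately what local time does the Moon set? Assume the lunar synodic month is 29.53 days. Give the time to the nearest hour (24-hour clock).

Elongation θ = 360° × 2/29.53 ≈ 24.4°.
At 15° of sky rotation per hour, 24.4° corresponds to a 1.63 h lag.
18:00 + 1.63 h ≈ 19:38 → 20:00 to the nearest hour.

20:00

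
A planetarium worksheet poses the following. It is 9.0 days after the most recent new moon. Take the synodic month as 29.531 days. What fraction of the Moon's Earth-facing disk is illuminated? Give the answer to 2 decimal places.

Phase angle: θ = 360°·(9.0 d)/(29.531 d) = 109.7°.
With cos θ = (-0.337), the lit fraction is (1 − (-0.337))/2 ≈ 0.669.

0.67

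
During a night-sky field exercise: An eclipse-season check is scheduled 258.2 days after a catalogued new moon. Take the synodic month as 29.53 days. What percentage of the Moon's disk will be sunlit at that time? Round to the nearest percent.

52%

Reduce mod P: 258.2 − 8×29.53 = 21.96 d into the current lunation.
Phase angle: θ = 360°·(21.96 d)/(29.53 d) = 267.7°.
cos 267.7° = (-0.040), so f = (1 − (-0.040))/2 = 0.520, so 52%.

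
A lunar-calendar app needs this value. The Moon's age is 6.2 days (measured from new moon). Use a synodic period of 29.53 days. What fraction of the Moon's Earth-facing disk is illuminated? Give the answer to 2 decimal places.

The Moon has covered 6.2/29.53 of its cycle, so θ ≈ 360° × 6.2/29.53 = 75.6°.
cos 75.6° = 0.249, so f = (1 − 0.249)/2 = 0.376.

0.38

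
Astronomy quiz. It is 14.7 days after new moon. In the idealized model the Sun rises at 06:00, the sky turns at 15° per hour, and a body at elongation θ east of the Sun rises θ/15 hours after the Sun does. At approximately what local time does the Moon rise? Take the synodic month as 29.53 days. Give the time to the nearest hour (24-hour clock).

18:00

The Moon has covered 14.7/29.53 of its cycle, so θ ≈ 360° × 14.7/29.53 = 179.2°.
The Moon trails the Sun by θ/15 = 179.2/15 ≈ 11.95 hours.
06:00 + 11.95 h ≈ 17:57 → 18:00 to the nearest hour.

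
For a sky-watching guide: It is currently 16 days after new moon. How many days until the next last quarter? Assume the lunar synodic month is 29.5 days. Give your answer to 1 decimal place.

6.1 days

Last quarter is 0.75 of the way through the cycle: age 0.75 × 29.5 = 22.125 d.
So 6.125 days remain (22.125 − 16).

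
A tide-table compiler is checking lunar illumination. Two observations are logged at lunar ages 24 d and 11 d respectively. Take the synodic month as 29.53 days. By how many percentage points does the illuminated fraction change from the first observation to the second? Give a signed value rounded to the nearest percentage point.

+54 pp

First observation: θ = 360°·24/29.53 = 292.6°, so f = 0.308.
Second observation: θ = 134.1°, f = 0.848.
Δf = 0.848 − 0.308 = +0.540, i.e. +54 pp.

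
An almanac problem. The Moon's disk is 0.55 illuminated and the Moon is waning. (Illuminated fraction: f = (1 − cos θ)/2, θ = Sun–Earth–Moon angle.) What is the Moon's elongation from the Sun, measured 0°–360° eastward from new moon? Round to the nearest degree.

264°

Invert f = (1 − cos θ)/2 to get cos θ = 1 − 2(0.55) = -0.100, hence θ₀ = arccos -0.100 = 95.7°.
Since the Moon is past full (waning), take the reflex angle: θ = 360° − 95.7° = 264.3°.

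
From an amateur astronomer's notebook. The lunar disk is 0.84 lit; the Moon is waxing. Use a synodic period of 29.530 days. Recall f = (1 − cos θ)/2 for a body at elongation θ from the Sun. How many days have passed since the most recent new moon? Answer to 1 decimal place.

10.9 days

Invert f = (1 − cos θ)/2 to get cos θ = 1 − 2(0.84) = -0.680, hence θ₀ = arccos -0.680 = 132.8°.
The Moon is waxing (0°–180°), so θ = 132.8° directly.
That fraction of the synodic month is 132.8/360 × 29.530 d ≈ 10.90 d.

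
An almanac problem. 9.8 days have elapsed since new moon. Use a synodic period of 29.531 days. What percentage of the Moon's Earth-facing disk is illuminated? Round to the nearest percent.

75%

Phase angle: θ = 360°·(9.8 d)/(29.531 d) = 119.5°.
Illuminated fraction = (1 − cos 119.5°)/2 = (1 − (-0.492))/2 ≈ 0.746, so 75%.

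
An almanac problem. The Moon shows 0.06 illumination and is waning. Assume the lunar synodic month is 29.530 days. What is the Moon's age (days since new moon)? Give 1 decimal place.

27.2 days

From f = (1 − cos θ)/2: cos θ = 1 − 2×0.06 = 0.880; arccos → 28.4°.
Waning ⇒ past full, so θ = 360° − 28.4° = 331.6°.
At 360°/29.530 d per day, 331.6° corresponds to 27.20 days.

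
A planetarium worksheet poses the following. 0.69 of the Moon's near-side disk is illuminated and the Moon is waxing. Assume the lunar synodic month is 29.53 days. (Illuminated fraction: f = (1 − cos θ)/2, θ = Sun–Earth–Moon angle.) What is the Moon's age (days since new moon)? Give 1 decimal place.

9.2 days

cos θ = 1 − 2f = -0.380, giving a principal value of 112.3°.
Before full moon the principal value applies: θ = 112.3°.
Age = 29.53 × 112.3°/360° ≈ 9.21 days.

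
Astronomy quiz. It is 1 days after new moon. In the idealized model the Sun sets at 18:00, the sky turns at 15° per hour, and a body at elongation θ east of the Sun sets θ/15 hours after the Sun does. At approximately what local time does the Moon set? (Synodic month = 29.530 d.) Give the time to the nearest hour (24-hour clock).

19:00

The Moon has covered 1/29.530 of its cycle, so θ ≈ 360° × 1/29.530 = 12.2°.
At 15° of sky rotation per hour, 12.2° corresponds to a 0.81 h lag.
18:00 + 0.81 h ≈ 18:49 → 19:00 to the nearest hour.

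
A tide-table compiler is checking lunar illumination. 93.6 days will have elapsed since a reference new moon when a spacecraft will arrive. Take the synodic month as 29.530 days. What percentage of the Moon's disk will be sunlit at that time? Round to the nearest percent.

93.6/29.530 = 3.170 lunations, so 3 complete cycles and 5.01 d into the next.
The Moon has covered 5.01/29.530 of its cycle, so θ ≈ 360° × 5.01/29.530 = 61.1°.
cos 61.1° = 0.484, so f = (1 − 0.484)/2 = 0.258, so 26%.

26%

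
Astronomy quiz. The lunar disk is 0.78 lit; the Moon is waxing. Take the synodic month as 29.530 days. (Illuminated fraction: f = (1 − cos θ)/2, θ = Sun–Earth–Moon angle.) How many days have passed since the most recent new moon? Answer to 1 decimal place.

Invert f = (1 − cos θ)/2 to get cos θ = 1 − 2(0.78) = -0.560, hence θ₀ = arccos -0.560 = 124.1°.
Before full moon the principal value applies: θ = 124.1°.
Age = 29.530 × 124.1°/360° ≈ 10.18 days.

10.2 days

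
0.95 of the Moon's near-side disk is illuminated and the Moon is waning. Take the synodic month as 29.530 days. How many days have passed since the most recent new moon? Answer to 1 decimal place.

cos θ = 1 − 2f = -0.900, giving a principal value of 154.2°.
Waning ⇒ past full, so θ = 360° − 154.2° = 205.8°.
At 360°/29.530 d per day, 205.8° corresponds to 16.88 days.

16.9 days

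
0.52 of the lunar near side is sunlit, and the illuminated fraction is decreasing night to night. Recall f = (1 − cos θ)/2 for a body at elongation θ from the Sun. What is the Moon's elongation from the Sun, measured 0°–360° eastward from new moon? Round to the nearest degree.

268°

Invert f = (1 − cos θ)/2 to get cos θ = 1 − 2(0.52) = -0.040, hence θ₀ = arccos -0.040 = 92.3°.
Waning ⇒ past full, so θ = 360° − 92.3° = 267.7°.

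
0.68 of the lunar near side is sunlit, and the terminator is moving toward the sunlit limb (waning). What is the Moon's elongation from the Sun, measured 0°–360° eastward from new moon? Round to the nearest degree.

249°

Invert f = (1 − cos θ)/2 to get cos θ = 1 − 2(0.68) = -0.360, hence θ₀ = arccos -0.360 = 111.1°.
A waning Moon lies in 180°–360°, so θ = 360° − 111.1° = 248.9°.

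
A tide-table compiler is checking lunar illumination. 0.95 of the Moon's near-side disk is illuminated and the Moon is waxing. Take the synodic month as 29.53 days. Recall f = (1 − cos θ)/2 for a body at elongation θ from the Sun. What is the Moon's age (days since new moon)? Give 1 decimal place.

12.6 days

Invert f = (1 − cos θ)/2 to get cos θ = 1 − 2(0.95) = -0.900, hence θ₀ = arccos -0.900 = 154.2°.
The Moon is waxing (0°–180°), so θ = 154.2° directly.
Age = 29.53 × 154.2°/360° ≈ 12.65 days.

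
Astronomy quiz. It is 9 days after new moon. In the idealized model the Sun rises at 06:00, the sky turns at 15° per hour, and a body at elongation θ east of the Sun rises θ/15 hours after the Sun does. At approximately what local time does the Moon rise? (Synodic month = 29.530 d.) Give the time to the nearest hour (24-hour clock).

Elongation θ = 360° × 9/29.530 ≈ 109.7°.
Delay after the Sun = 109.7° / (15°/h) ≈ 7.31 h.
06:00 + 7.31 h ≈ 13:19 → 13:00 to the nearest hour.

13:00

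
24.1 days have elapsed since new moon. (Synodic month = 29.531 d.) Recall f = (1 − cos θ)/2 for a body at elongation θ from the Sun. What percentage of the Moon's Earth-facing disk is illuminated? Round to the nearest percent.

Phase angle: θ = 360°·(24.1 d)/(29.531 d) = 293.8°.
cos 293.8° = 0.403, so f = (1 − 0.403)/2 = 0.298, so 30%.

30%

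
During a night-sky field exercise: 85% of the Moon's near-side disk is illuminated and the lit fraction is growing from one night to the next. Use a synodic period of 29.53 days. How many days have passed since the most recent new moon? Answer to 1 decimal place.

From f = (1 − cos θ)/2: cos θ = 1 − 2×0.85 = -0.700; arccos → 134.4°.
Before full moon the principal value applies: θ = 134.4°.
That fraction of the synodic month is 134.4/360 × 29.53 d ≈ 11.03 d.

11.0 days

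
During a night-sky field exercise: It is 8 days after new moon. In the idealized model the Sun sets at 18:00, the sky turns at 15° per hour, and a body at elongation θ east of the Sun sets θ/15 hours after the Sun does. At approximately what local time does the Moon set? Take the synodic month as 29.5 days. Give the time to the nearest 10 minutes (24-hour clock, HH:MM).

00:30

Phase angle: θ = 360°·(8 d)/(29.5 d) = 97.6°.
At 15° of sky rotation per hour, 97.6° corresponds to a 6.51 h lag.
18:00 + 6.508 h ≈ 00:31 → 00:30 to the nearest ten minutes.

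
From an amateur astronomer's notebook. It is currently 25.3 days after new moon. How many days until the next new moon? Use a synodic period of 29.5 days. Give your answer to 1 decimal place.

The next new moon completes the synodic month: 29.5 − 25.3 = 4.200 days.

4.2 days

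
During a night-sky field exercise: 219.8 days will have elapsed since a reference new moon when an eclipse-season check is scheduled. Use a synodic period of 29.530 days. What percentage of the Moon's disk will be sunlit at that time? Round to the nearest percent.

97%

219.8/29.530 = 7.443 lunations, so 7 complete cycles and 13.09 d into the next.
The Moon has covered 13.09/29.530 of its cycle, so θ ≈ 360° × 13.09/29.530 = 159.6°.
With cos θ = (-0.937), the lit fraction is (1 − (-0.937))/2 ≈ 0.969, so 97%.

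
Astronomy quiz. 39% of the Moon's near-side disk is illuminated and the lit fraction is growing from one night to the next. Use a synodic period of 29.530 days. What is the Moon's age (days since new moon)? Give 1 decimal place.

Invert f = (1 − cos θ)/2 to get cos θ = 1 − 2(0.39) = 0.220, hence θ₀ = arccos 0.220 = 77.3°.
Waxing ⇒ before full, so θ = 77.3°.
Age = 29.530 × 77.3°/360° ≈ 6.34 days.

6.3 days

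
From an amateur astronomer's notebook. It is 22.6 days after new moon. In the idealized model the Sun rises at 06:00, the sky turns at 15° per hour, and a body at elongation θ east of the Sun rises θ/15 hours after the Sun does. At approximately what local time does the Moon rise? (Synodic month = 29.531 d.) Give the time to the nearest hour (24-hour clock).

00:00

Elongation θ = 360° × 22.6/29.531 ≈ 275.5°.
Delay after the Sun = 275.5° / (15°/h) ≈ 18.37 h.
06:00 + 18.37 h ≈ 00:22 → 00:00 to the nearest hour.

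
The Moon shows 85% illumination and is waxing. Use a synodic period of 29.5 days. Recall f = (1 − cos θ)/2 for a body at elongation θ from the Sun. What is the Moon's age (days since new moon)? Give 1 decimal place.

Invert f = (1 − cos θ)/2 to get cos θ = 1 − 2(0.85) = -0.700, hence θ₀ = arccos -0.700 = 134.4°.
Waxing ⇒ before full, so θ = 134.4°.
At 360°/29.5 d per day, 134.4° corresponds to 11.02 days.

11.0 days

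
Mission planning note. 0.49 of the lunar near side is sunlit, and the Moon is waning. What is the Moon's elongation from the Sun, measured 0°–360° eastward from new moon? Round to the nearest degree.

From f = (1 − cos θ)/2: cos θ = 1 − 2×0.49 = 0.020; arccos → 88.9°.
A waning Moon lies in 180°–360°, so θ = 360° − 88.9° = 271.1°.

271°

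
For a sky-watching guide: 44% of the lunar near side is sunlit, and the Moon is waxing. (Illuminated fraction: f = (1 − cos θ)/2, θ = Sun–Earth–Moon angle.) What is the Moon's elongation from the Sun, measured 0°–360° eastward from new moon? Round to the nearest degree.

Invert f = (1 − cos θ)/2 to get cos θ = 1 − 2(0.44) = 0.120, hence θ₀ = arccos 0.120 = 83.1°.
Waxing ⇒ before full, so θ = 83.1°.

83°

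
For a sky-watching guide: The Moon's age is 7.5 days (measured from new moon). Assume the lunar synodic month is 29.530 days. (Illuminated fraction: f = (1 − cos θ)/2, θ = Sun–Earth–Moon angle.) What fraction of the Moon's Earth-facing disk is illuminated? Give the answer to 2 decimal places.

Elongation θ = 360° × 7.5/29.530 ≈ 91.4°.
With cos θ = (-0.025), the lit fraction is (1 − (-0.025))/2 ≈ 0.512.

0.51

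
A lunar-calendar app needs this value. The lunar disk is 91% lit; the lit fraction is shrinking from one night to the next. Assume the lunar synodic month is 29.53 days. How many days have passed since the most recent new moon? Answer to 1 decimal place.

17.6 days

Invert f = (1 − cos θ)/2 to get cos θ = 1 − 2(0.91) = -0.820, hence θ₀ = arccos -0.820 = 145.1°.
Waning ⇒ past full, so θ = 360° − 145.1° = 214.9°.
Age = 29.53 × 214.9°/360° ≈ 17.63 days.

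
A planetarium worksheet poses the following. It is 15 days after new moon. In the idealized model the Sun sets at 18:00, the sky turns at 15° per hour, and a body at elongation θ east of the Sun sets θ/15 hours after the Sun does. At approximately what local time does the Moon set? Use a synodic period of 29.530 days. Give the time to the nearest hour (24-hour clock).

Phase angle: θ = 360°·(15 d)/(29.530 d) = 182.9°.
The Moon trails the Sun by θ/15 = 182.9/15 ≈ 12.19 hours.
18:00 + 12.19 h ≈ 06:11 → 06:00 to the nearest hour.

06:00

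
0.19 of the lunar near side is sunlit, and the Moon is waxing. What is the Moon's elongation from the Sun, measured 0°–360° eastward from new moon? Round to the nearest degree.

cos θ = 1 − 2f = 0.620, giving a principal value of 51.7°.
Waxing ⇒ before full, so θ = 51.7°.

52°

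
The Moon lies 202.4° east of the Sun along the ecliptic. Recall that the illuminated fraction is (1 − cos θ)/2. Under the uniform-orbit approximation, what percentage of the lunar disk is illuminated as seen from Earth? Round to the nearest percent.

f = (1 − cos 202.4°)/2 = (1 − (-0.925))/2 ≈ 0.962, i.e. 96%.

96%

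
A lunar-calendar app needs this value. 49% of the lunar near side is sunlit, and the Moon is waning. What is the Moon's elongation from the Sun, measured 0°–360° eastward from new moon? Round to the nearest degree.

271°

Invert f = (1 − cos θ)/2 to get cos θ = 1 − 2(0.49) = 0.020, hence θ₀ = arccos 0.020 = 88.9°.
Since the Moon is past full (waning), take the reflex angle: θ = 360° − 88.9° = 271.1°.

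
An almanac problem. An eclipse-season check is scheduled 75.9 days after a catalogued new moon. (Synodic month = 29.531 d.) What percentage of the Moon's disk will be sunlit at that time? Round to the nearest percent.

95%

Reduce mod P: 75.9 − 2×29.531 = 16.84 d into the current lunation.
Phase angle: θ = 360°·(16.84 d)/(29.531 d) = 205.3°.
cos 205.3° = (-0.904), so f = (1 − (-0.904))/2 = 0.952, so 95%.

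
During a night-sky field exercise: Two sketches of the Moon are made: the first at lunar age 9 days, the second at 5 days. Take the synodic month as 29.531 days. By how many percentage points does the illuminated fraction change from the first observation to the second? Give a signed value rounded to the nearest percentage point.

First observation: θ = 360°·9/29.531 = 109.7°, so f = 0.669.
Second observation: θ = 61.0°, f = 0.257.
Δf = 0.257 − 0.669 = -0.411, i.e. -41 pp.

-41 pp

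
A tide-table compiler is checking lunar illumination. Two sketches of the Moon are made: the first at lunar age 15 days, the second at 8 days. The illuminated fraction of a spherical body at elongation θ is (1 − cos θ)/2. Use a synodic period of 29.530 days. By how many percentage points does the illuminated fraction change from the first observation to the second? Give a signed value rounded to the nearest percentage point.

First observation: θ = 360°·15/29.530 = 182.9°, so f = 0.999.
Second observation: θ = 97.5°, f = 0.566.
Δf = 0.566 − 0.999 = -0.434, i.e. -43 pp.

-43 percentage points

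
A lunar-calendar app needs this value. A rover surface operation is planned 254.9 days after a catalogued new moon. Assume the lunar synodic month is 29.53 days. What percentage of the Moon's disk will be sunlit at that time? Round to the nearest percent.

Reduce mod P: 254.9 − 8×29.53 = 18.66 d into the current lunation.
Elongation θ = 360° × 18.66/29.53 ≈ 227.5°.
Illuminated fraction = (1 − cos 227.5°)/2 = (1 − (-0.676))/2 ≈ 0.838, so 84%.

84%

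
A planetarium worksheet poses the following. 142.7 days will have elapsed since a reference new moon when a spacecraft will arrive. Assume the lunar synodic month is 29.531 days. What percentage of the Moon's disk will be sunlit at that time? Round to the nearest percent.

25%

142.7 d spans 4 complete synodic months (4 × 29.531 = 118.12 d) plus 24.58 d.
Phase angle: θ = 360°·(24.58 d)/(29.531 d) = 299.6°.
Illuminated fraction = (1 − cos 299.6°)/2 = (1 − 0.494)/2 ≈ 0.253, so 25%.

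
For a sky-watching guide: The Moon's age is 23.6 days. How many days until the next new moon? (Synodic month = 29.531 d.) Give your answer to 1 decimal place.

The next new moon completes the synodic month: 29.531 − 23.6 = 5.931 days.

5.9 days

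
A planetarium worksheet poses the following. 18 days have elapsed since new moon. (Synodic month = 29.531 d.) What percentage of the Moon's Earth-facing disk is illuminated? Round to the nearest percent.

89%

Elongation θ = 360° × 18/29.531 ≈ 219.4°.
cos 219.4° = (-0.772), so f = (1 − (-0.772))/2 = 0.886, so 89%.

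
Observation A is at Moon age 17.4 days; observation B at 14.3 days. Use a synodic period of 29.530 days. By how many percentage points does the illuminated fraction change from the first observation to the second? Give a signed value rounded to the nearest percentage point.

θ₁ = 360° × 17.4/29.530 = 212.1°, f₁ = (1 − cos θ₁)/2 = 0.923.
θ₂ = 360° × 14.3/29.530 = 174.3°, f₂ = (1 − cos θ₂)/2 = 0.998.
Change = f₂ − f₁ = +0.074 → +7 percentage points.

+7 pp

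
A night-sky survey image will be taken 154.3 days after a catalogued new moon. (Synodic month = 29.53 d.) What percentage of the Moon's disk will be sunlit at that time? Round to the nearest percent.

42%

154.3 d spans 5 complete synodic months (5 × 29.53 = 147.65 d) plus 6.65 d.
The Moon has covered 6.65/29.53 of its cycle, so θ ≈ 360° × 6.65/29.53 = 81.1°.
With cos θ = 0.155, the lit fraction is (1 − 0.155)/2 ≈ 0.422, so 42%.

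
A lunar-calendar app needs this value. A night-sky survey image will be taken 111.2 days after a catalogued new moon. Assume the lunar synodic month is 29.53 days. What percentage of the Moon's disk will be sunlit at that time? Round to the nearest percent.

Reduce mod P: 111.2 − 3×29.53 = 22.61 d into the current lunation.
The Moon has covered 22.61/29.53 of its cycle, so θ ≈ 360° × 22.61/29.53 = 275.6°.
Illuminated fraction = (1 − cos 275.6°)/2 = (1 − 0.098)/2 ≈ 0.451, so 45%.

45%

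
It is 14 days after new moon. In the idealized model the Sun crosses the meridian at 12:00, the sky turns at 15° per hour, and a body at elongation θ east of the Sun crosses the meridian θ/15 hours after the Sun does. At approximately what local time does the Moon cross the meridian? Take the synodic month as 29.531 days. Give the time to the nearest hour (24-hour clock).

Elongation θ = 360° × 14/29.531 ≈ 170.7°.
At 15° of sky rotation per hour, 170.7° corresponds to a 11.38 h lag.
12:00 + 11.38 h ≈ 23:23 → 23:00 to the nearest hour.

23:00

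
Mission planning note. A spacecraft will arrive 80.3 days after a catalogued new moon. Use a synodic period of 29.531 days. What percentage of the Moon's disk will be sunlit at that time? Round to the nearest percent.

60%

80.3 d spans 2 complete synodic months (2 × 29.531 = 59.06 d) plus 21.24 d.
Phase angle: θ = 360°·(21.24 d)/(29.531 d) = 258.9°.
cos 258.9° = (-0.192), so f = (1 − (-0.192))/2 = 0.596, so 60%.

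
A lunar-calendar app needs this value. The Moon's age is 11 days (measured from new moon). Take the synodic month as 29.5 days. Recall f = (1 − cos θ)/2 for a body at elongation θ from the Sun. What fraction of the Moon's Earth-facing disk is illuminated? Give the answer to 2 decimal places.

0.85

Elongation θ = 360° × 11/29.5 ≈ 134.2°.
cos 134.2° = (-0.698), so f = (1 − (-0.698))/2 = 0.849.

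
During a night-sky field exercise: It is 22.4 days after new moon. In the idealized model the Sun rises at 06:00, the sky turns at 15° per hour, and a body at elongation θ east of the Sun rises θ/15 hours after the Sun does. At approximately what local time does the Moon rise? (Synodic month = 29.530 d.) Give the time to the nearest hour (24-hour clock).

00:00

Elongation θ = 360° × 22.4/29.530 ≈ 273.1°.
Delay after the Sun = 273.1° / (15°/h) ≈ 18.21 h.
06:00 + 18.21 h ≈ 00:12 → 00:00 to the nearest hour.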